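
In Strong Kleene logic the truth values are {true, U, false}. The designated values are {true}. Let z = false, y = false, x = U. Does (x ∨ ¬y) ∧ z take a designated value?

¬y = ¬false = true
x ∨ ¬y = U ∨ true = true
(x ∨ ¬y) ∧ z = true ∧ false = false
false ∉ {true}.

No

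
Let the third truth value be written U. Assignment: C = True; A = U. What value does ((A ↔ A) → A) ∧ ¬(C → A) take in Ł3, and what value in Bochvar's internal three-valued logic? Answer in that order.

In Ł3: A ↔ A = U ↔ U = True
(A ↔ A) → A = True → U = U
C → A = True → U = U
¬(C → A) = ¬U = U
((A ↔ A) → A) ∧ ¬(C → A) = U ∧ U = U
In Bochvar's internal three-valued logic: A ↔ A = U ↔ U = U
(A ↔ A) → A = U → U = U  [any arg is the third value ⇒ result is the third value]
C → A = True → U = U
¬(C → A) = ¬U = U
((A ↔ A) → A) ∧ ¬(C → A) = U ∧ U = U

U; U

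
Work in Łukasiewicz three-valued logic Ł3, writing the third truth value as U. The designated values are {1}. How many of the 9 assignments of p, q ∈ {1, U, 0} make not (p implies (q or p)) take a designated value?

0

Of the 9 assignments, 0 give a value in {1}.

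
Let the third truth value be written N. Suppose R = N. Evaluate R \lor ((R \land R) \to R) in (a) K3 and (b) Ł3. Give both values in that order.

In K3: R \land R = N \land N = N
(R \land R) \to R = N \to N = N
R \lor ((R \land R) \to R) = N \lor N = N
In Ł3: R \land R = N \land N = N
(R \land R) \to R = N \to N = ⊤  [min(1, 1−½+½)]
R \lor ((R \land R) \to R) = N \lor ⊤ = ⊤
They differ because K3 and Ł3 treat N differently under implication.

N; ⊤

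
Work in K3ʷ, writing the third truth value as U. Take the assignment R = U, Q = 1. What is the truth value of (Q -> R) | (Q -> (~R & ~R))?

U

Q -> R = 1 -> U = U  [any arg is the third value ⇒ result is the third value]
~R = ~U = U
~R = ~U = U
~R & ~R = U & U = U
Q -> (~R & ~R) = 1 -> U = U
(Q -> R) | (Q -> (~R & ~R)) = U | U = U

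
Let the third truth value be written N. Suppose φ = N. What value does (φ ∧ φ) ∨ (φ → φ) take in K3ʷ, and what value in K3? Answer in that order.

N; N

In K3ʷ: φ ∧ φ = N ∧ N = N
φ → φ = N → N = N  [any arg is the third value ⇒ result is the third value]
(φ ∧ φ) ∨ (φ → φ) = N ∨ N = N
In K3: φ ∧ φ = N ∧ N = N
φ → φ = N → N = N  [¬N ∨ N]
(φ ∧ φ) ∨ (φ → φ) = N ∨ N = N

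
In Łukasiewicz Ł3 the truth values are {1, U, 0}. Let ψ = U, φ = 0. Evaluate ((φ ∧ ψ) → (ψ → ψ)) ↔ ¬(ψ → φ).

φ ∧ ψ = 0 ∧ U = 0
ψ → ψ = U → U = 1  [min(1, 1−½+½)]
(φ ∧ ψ) → (ψ → ψ) = 0 → 1 = 1
ψ → φ = U → 0 = U
¬(ψ → φ) = ¬U = U
((φ ∧ ψ) → (ψ → ψ)) ↔ ¬(ψ → φ) = 1 ↔ U = U

U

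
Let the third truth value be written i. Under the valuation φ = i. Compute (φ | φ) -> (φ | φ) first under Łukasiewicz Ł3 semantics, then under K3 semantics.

T; i

In Łukasiewicz Ł3: φ | φ = i | i = i
φ | φ = i | i = i
(φ | φ) -> (φ | φ) = i -> i = T  [min(1, 1−½+½)]
In K3: φ | φ = i | i = i
φ | φ = i | i = i
(φ | φ) -> (φ | φ) = i -> i = i  [~i | i]
They differ because Łukasiewicz Ł3 and K3 treat i differently under implication.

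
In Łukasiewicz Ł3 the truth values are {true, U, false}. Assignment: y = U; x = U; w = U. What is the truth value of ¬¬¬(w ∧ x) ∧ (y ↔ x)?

w ∧ x = U ∧ U = U
¬(w ∧ x) = ¬U = U
¬¬(w ∧ x) = ¬U = U
¬¬¬(w ∧ x) = ¬U = U
y ↔ x = U ↔ U = true
¬¬¬(w ∧ x) ∧ (y ↔ x) = U ∧ true = U

U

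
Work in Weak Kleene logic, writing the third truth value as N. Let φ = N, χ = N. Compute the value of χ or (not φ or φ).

not φ = not N = N
not φ or φ = N or N = N
χ or (not φ or φ) = N or N = N

N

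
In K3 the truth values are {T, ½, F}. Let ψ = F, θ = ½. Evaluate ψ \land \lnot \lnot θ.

F

\lnot θ = \lnot ½ = ½
\lnot \lnot θ = \lnot ½ = ½
ψ \land \lnot \lnot θ = F \land ½ = F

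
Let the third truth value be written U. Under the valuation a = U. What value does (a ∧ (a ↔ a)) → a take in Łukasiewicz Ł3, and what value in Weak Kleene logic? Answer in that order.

In Łukasiewicz Ł3: a ↔ a = U ↔ U = true  [1 − |½−½|]
a ∧ (a ↔ a) = U ∧ true = U
(a ∧ (a ↔ a)) → a = U → U = true
In Weak Kleene logic: a ↔ a = U ↔ U = U
a ∧ (a ↔ a) = U ∧ U = U
(a ∧ (a ↔ a)) → a = U → U = U
They differ because Łukasiewicz Ł3 and Weak Kleene logic treat U differently under the binary connectives.

true; U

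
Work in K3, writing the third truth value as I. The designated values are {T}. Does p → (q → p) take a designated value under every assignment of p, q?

Countermodel: p=I, q=T gives I, which is not designated.

No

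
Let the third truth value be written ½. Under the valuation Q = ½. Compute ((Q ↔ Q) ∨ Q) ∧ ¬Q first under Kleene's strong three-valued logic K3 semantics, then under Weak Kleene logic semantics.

½; ½

In Kleene's strong three-valued logic K3: Q ↔ Q = ½ ↔ ½ = ½
(Q ↔ Q) ∨ Q = ½ ∨ ½ = ½
¬Q = ¬½ = ½
((Q ↔ Q) ∨ Q) ∧ ¬Q = ½ ∧ ½ = ½
In Weak Kleene logic: Q ↔ Q = ½ ↔ ½ = ½
(Q ↔ Q) ∨ Q = ½ ∨ ½ = ½
¬Q = ¬½ = ½
((Q ↔ Q) ∨ Q) ∧ ¬Q = ½ ∧ ½ = ½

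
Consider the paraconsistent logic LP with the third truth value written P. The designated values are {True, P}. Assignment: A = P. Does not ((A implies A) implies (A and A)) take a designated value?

A implies A = P implies P = P  [not P or P]
A and A = P and P = P
(A implies A) implies (A and A) = P implies P = P
not ((A implies A) implies (A and A)) = not P = P
P ∈ {True, P}.

Yes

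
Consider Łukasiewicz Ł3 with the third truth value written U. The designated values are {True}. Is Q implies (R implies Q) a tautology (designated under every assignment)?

Every assignment of Q, R over {True, U, False} gives a value in {True}.
In particular, with Q=U, R=U: Q implies (R implies Q) = True.

Yes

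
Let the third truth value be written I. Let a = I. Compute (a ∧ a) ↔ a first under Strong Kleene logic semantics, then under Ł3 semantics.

In Strong Kleene logic: a ∧ a = I ∧ I = I
(a ∧ a) ↔ a = I ↔ I = I
In Ł3: a ∧ a = I ∧ I = I
(a ∧ a) ↔ a = I ↔ I = T
They differ because Strong Kleene logic and Ł3 treat I differently under implication.

I; T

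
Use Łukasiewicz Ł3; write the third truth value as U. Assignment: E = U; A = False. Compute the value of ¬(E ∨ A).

U

E ∨ A = U ∨ False = U
¬(E ∨ A) = ¬U = U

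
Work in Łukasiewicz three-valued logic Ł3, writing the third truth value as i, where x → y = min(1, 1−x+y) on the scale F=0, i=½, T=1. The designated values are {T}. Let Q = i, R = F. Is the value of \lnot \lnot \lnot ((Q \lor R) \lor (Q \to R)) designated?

Q \lor R = i \lor F = i
Q \to R = i \to F = i  [min(1, 1−½+0)]
(Q \lor R) \lor (Q \to R) = i \lor i = i
\lnot ((Q \lor R) \lor (Q \to R)) = \lnot i = i
\lnot \lnot ((Q \lor R) \lor (Q \to R)) = \lnot i = i
\lnot \lnot \lnot ((Q \lor R) \lor (Q \to R)) = \lnot i = i
i ∉ {T}.

No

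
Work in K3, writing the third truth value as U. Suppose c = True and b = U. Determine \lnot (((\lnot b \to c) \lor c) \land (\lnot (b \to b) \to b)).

\lnot b = \lnot U = U
\lnot b \to c = U \to True = True  [\lnot U \lor True]
(\lnot b \to c) \lor c = True \lor True = True
b \to b = U \to U = U
\lnot (b \to b) = \lnot U = U
\lnot (b \to b) \to b = U \to U = U
((\lnot b \to c) \lor c) \land (\lnot (b \to b) \to b) = True \land U = U
\lnot (((\lnot b \to c) \lor c) \land (\lnot (b \to b) \to b)) = \lnot U = U

U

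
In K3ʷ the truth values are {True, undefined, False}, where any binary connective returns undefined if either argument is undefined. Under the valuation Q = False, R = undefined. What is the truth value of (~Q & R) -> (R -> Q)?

undefined

~Q = ~False = True
~Q & R = True & undefined = undefined
R -> Q = undefined -> False = undefined
(~Q & R) -> (R -> Q) = undefined -> undefined = undefined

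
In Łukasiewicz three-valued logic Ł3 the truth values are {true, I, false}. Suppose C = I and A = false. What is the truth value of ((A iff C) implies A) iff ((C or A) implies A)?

true

A iff C = false iff I = I  [1 − |0−½|]
(A iff C) implies A = I implies false = I
C or A = I or false = I
(C or A) implies A = I implies false = I
((A iff C) implies A) iff ((C or A) implies A) = I iff I = true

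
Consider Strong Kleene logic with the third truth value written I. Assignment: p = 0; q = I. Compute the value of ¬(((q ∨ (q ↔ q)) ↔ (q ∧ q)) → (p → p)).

0

q ↔ q = I ↔ I = I
q ∨ (q ↔ q) = I ∨ I = I
q ∧ q = I ∧ I = I
(q ∨ (q ↔ q)) ↔ (q ∧ q) = I ↔ I = I
p → p = 0 → 0 = 1
((q ∨ (q ↔ q)) ↔ (q ∧ q)) → (p → p) = I → 1 = 1
¬(((q ∨ (q ↔ q)) ↔ (q ∧ q)) → (p → p)) = ¬1 = 0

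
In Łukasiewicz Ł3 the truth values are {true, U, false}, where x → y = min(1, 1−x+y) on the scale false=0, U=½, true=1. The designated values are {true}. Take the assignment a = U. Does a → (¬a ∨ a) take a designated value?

Yes

¬a = ¬U = U
¬a ∨ a = U ∨ U = U
a → (¬a ∨ a) = U → U = true  [min(1, 1−½+½)]
true ∈ {true}.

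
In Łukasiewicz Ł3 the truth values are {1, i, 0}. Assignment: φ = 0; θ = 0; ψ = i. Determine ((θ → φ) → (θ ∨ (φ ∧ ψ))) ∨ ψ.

θ → φ = 0 → 0 = 1
φ ∧ ψ = 0 ∧ i = 0
θ ∨ (φ ∧ ψ) = 0 ∨ 0 = 0
(θ → φ) → (θ ∨ (φ ∧ ψ)) = 1 → 0 = 0
((θ → φ) → (θ ∨ (φ ∧ ψ))) ∨ ψ = 0 ∨ i = i

i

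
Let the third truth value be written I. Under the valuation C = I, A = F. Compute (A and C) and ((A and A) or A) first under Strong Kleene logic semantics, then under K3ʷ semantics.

F; I

In Strong Kleene logic: A and C = F and I = F
A and A = F and F = F
(A and A) or A = F or F = F
(A and C) and ((A and A) or A) = F and F = F
In K3ʷ: A and C = F and I = I
A and A = F and F = F
(A and A) or A = F or F = F
(A and C) and ((A and A) or A) = I and F = I
They differ because Strong Kleene logic and K3ʷ treat I differently under the binary connectives.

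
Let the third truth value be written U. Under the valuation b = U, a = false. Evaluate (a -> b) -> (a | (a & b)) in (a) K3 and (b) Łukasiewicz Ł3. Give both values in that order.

false; false

In K3: a -> b = false -> U = true  [~false | U]
a & b = false & U = false
a | (a & b) = false | false = false
(a -> b) -> (a | (a & b)) = true -> false = false
In Łukasiewicz Ł3: a -> b = false -> U = true
a & b = false & U = false
a | (a & b) = false | false = false
(a -> b) -> (a | (a & b)) = true -> false = false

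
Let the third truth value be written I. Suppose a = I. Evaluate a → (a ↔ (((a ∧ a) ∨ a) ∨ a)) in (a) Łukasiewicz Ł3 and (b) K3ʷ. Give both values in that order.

T; I

In Łukasiewicz Ł3: a ∧ a = I ∧ I = I
(a ∧ a) ∨ a = I ∨ I = I
((a ∧ a) ∨ a) ∨ a = I ∨ I = I
a ↔ (((a ∧ a) ∨ a) ∨ a) = I ↔ I = T
a → (a ↔ (((a ∧ a) ∨ a) ∨ a)) = I → T = T
In K3ʷ: a ∧ a = I ∧ I = I
(a ∧ a) ∨ a = I ∨ I = I
((a ∧ a) ∨ a) ∨ a = I ∨ I = I
a ↔ (((a ∧ a) ∨ a) ∨ a) = I ↔ I = I
a → (a ↔ (((a ∧ a) ∨ a) ∨ a)) = I → I = I
They differ because Łukasiewicz Ł3 and K3ʷ treat I differently under the binary connectives.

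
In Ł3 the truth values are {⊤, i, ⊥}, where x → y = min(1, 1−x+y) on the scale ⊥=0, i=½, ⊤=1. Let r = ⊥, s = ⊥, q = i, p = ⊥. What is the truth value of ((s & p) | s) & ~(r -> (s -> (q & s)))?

⊥

s & p = ⊥ & ⊥ = ⊥
(s & p) | s = ⊥ | ⊥ = ⊥
q & s = i & ⊥ = ⊥
s -> (q & s) = ⊥ -> ⊥ = ⊤
r -> (s -> (q & s)) = ⊥ -> ⊤ = ⊤
~(r -> (s -> (q & s))) = ~⊤ = ⊥
((s & p) | s) & ~(r -> (s -> (q & s))) = ⊥ & ⊥ = ⊥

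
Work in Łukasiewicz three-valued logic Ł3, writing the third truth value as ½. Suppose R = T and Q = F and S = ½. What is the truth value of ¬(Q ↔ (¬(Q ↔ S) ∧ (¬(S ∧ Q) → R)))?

Q ↔ S = F ↔ ½ = ½  [1 − |0−½|]
¬(Q ↔ S) = ¬½ = ½
S ∧ Q = ½ ∧ F = F
¬(S ∧ Q) = ¬F = T
¬(S ∧ Q) → R = T → T = T
¬(Q ↔ S) ∧ (¬(S ∧ Q) → R) = ½ ∧ T = ½
Q ↔ (¬(Q ↔ S) ∧ (¬(S ∧ Q) → R)) = F ↔ ½ = ½
¬(Q ↔ (¬(Q ↔ S) ∧ (¬(S ∧ Q) → R))) = ¬½ = ½

½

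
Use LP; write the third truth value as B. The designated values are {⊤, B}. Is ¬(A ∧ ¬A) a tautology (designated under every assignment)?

Yes

Every assignment of A over {⊤, B, ⊥} gives a value in {⊤, B}.
In particular, with A=B: ¬(A ∧ ¬A) = B.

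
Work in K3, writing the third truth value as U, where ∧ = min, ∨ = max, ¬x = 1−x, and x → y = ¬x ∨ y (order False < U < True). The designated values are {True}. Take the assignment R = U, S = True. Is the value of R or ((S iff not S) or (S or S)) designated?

not S = not True = False
S iff not S = True iff False = False
S or S = True or True = True
(S iff not S) or (S or S) = False or True = True
R or ((S iff not S) or (S or S)) = U or True = True
True ∈ {True}.

Yes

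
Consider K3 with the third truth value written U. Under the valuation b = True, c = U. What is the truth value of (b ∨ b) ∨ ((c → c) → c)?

b ∨ b = True ∨ True = True
c → c = U → U = U  [¬U ∨ U]
(c → c) → c = U → U = U
(b ∨ b) ∨ ((c → c) → c) = True ∨ U = True

True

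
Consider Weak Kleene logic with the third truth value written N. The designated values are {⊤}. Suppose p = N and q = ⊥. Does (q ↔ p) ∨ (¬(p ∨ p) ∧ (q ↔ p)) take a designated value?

No

q ↔ p = ⊥ ↔ N = N
p ∨ p = N ∨ N = N
¬(p ∨ p) = ¬N = N
q ↔ p = ⊥ ↔ N = N
¬(p ∨ p) ∧ (q ↔ p) = N ∧ N = N
(q ↔ p) ∨ (¬(p ∨ p) ∧ (q ↔ p)) = N ∨ N = N
N ∉ {⊤}.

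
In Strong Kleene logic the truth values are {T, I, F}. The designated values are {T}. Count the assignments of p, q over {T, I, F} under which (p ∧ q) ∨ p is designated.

Designated under: (p=T, q=T); (p=T, q=I); (p=T, q=F).

3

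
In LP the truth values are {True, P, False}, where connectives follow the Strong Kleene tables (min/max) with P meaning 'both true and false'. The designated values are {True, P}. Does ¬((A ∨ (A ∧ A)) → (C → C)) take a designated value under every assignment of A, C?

No

Countermodel: A=True, C=True gives False, which is not designated.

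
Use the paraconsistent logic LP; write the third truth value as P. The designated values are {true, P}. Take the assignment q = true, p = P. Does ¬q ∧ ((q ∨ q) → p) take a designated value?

¬q = ¬true = false
q ∨ q = true ∨ true = true
(q ∨ q) → p = true → P = P  [¬true ∨ P]
¬q ∧ ((q ∨ q) → p) = false ∧ P = false
false ∉ {true, P}.

No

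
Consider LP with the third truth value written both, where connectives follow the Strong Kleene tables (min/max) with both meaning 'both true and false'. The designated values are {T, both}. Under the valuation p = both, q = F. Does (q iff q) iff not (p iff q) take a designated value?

q iff q = F iff F = T
p iff q = both iff F = both
not (p iff q) = not both = both
(q iff q) iff not (p iff q) = T iff both = both
both ∈ {T, both}.

Yes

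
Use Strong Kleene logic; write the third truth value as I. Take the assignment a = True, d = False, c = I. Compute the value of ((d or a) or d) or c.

True

d or a = False or True = True
(d or a) or d = True or False = True
((d or a) or d) or c = True or I = True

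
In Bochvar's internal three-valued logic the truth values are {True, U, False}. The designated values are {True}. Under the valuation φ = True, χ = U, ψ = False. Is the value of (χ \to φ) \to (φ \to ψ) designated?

χ \to φ = U \to True = U  [any arg is the third value ⇒ result is the third value]
φ \to ψ = True \to False = False
(χ \to φ) \to (φ \to ψ) = U \to False = U
U ∉ {True}.

No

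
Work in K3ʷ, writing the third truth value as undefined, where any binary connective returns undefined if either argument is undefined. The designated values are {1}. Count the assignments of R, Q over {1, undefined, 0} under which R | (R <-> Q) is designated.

Designated under: (R=1, Q=1); (R=1, Q=0); (R=0, Q=0).

3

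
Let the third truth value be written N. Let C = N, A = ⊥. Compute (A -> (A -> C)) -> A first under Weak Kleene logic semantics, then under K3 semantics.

N; ⊥

In Weak Kleene logic: A -> C = ⊥ -> N = N  [any arg is the third value ⇒ result is the third value]
A -> (A -> C) = ⊥ -> N = N
(A -> (A -> C)) -> A = N -> ⊥ = N
In K3: A -> C = ⊥ -> N = ⊤  [~⊥ | N]
A -> (A -> C) = ⊥ -> ⊤ = ⊤
(A -> (A -> C)) -> A = ⊤ -> ⊥ = ⊥
They differ because Weak Kleene logic and K3 treat N differently under the binary connectives.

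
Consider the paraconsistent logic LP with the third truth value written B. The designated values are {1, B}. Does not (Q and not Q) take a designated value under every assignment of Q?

Yes

Every assignment of Q over {1, B, 0} gives a value in {1, B}.
In particular, with Q=B: not (Q and not Q) = B.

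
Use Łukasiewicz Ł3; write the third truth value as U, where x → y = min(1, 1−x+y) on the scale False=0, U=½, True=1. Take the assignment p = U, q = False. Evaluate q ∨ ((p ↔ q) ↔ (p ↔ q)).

p ↔ q = U ↔ False = U  [1 − |½−0|]
p ↔ q = U ↔ False = U
(p ↔ q) ↔ (p ↔ q) = U ↔ U = True
q ∨ ((p ↔ q) ↔ (p ↔ q)) = False ∨ True = True

True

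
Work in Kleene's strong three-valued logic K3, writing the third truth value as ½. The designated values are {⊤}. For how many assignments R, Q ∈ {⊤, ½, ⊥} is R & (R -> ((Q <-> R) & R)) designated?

Designated under: (R=⊤, Q=⊤).

1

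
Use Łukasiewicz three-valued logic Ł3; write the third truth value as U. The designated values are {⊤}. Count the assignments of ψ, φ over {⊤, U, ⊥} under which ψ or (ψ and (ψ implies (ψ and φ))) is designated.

3

Designated under: (ψ=⊤, φ=⊤); (ψ=⊤, φ=U); (ψ=⊤, φ=⊥).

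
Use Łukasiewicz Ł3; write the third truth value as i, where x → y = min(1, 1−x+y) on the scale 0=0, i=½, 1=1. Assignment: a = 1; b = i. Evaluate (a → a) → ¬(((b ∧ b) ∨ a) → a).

a → a = 1 → 1 = 1
b ∧ b = i ∧ i = i
(b ∧ b) ∨ a = i ∨ 1 = 1
((b ∧ b) ∨ a) → a = 1 → 1 = 1
¬(((b ∧ b) ∨ a) → a) = ¬1 = 0
(a → a) → ¬(((b ∧ b) ∨ a) → a) = 1 → 0 = 0

0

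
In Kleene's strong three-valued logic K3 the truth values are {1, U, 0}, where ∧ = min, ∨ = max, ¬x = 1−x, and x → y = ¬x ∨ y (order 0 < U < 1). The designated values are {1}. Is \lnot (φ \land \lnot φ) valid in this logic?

No

Countermodel: φ=U gives U, which is not designated.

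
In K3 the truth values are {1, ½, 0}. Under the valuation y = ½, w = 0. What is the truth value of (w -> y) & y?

w -> y = 0 -> ½ = 1  [~0 | ½]
(w -> y) & y = 1 & ½ = ½

½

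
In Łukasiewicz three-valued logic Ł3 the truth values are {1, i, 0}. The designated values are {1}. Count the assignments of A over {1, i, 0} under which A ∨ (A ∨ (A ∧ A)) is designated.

A=1: 1 ✓
A=i: i ·
A=0: 0 ·

1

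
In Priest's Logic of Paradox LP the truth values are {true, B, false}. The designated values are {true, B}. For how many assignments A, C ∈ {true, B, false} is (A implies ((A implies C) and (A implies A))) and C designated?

Of the 9 assignments, 6 give a value in {true, B}.

6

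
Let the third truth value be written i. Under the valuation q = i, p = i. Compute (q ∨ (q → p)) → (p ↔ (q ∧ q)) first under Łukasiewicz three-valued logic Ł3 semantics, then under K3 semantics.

True; i

In Łukasiewicz three-valued logic Ł3: q → p = i → i = True  [min(1, 1−½+½)]
q ∨ (q → p) = i ∨ True = True
q ∧ q = i ∧ i = i
p ↔ (q ∧ q) = i ↔ i = True
(q ∨ (q → p)) → (p ↔ (q ∧ q)) = True → True = True
In K3: q → p = i → i = i  [¬i ∨ i]
q ∨ (q → p) = i ∨ i = i
q ∧ q = i ∧ i = i
p ↔ (q ∧ q) = i ↔ i = i
(q ∨ (q → p)) → (p ↔ (q ∧ q)) = i → i = i
They differ because Łukasiewicz three-valued logic Ł3 and K3 treat i differently under implication.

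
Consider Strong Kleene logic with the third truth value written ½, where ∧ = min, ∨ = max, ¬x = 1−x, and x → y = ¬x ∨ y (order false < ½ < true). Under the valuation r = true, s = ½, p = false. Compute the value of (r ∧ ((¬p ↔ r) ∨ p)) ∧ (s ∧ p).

false

¬p = ¬false = true
¬p ↔ r = true ↔ true = true
(¬p ↔ r) ∨ p = true ∨ false = true
r ∧ ((¬p ↔ r) ∨ p) = true ∧ true = true
s ∧ p = ½ ∧ false = false
(r ∧ ((¬p ↔ r) ∨ p)) ∧ (s ∧ p) = true ∧ false = false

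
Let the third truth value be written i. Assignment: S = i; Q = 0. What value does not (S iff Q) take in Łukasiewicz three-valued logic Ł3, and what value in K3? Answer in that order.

i; i

In Łukasiewicz three-valued logic Ł3: S iff Q = i iff 0 = i  [1 − |½−0|]
not (S iff Q) = not i = i
In K3: S iff Q = i iff 0 = i
not (S iff Q) = not i = i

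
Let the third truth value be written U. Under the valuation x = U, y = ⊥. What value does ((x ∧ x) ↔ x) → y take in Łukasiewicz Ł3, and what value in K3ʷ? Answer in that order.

In Łukasiewicz Ł3: x ∧ x = U ∧ U = U
(x ∧ x) ↔ x = U ↔ U = ⊤
((x ∧ x) ↔ x) → y = ⊤ → ⊥ = ⊥
In K3ʷ: x ∧ x = U ∧ U = U
(x ∧ x) ↔ x = U ↔ U = U
((x ∧ x) ↔ x) → y = U → ⊥ = U  [any arg is the third value ⇒ result is the third value]
They differ because Łukasiewicz Ł3 and K3ʷ treat U differently under the binary connectives.

⊥; U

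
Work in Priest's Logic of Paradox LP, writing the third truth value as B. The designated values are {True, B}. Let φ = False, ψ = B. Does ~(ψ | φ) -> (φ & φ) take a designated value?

ψ | φ = B | False = B
~(ψ | φ) = ~B = B
φ & φ = False & False = False
~(ψ | φ) -> (φ & φ) = B -> False = B  [~B | False]
B ∈ {True, B}.

Yes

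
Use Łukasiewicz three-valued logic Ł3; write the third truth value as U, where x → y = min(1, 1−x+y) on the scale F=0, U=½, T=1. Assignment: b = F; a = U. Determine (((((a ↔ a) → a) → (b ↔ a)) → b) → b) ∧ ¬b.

a ↔ a = U ↔ U = T  [1 − |½−½|]
(a ↔ a) → a = T → U = U
b ↔ a = F ↔ U = U
((a ↔ a) → a) → (b ↔ a) = U → U = T
(((a ↔ a) → a) → (b ↔ a)) → b = T → F = F
((((a ↔ a) → a) → (b ↔ a)) → b) → b = F → F = T
¬b = ¬F = T
(((((a ↔ a) → a) → (b ↔ a)) → b) → b) ∧ ¬b = T ∧ T = T

T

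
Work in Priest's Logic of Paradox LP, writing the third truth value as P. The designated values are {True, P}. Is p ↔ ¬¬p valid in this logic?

Yes

Every assignment of p over {True, P, False} gives a value in {True, P}.
In particular, with p=P: p ↔ ¬¬p = P.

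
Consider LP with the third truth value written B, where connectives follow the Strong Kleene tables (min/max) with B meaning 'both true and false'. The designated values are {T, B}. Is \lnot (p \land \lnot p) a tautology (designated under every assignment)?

Every assignment of p over {T, B, F} gives a value in {T, B}.
In particular, with p=B: \lnot (p \land \lnot p) = B.

Yes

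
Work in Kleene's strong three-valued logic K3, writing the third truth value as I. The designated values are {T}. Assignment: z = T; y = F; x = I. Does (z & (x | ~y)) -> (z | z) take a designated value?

Yes

~y = ~F = T
x | ~y = I | T = T
z & (x | ~y) = T & T = T
z | z = T | T = T
(z & (x | ~y)) -> (z | z) = T -> T = T
T ∈ {T}.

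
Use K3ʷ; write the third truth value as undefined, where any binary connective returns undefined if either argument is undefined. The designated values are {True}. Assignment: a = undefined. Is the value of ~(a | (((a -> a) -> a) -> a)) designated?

a -> a = undefined -> undefined = undefined  [any arg is the third value ⇒ result is the third value]
(a -> a) -> a = undefined -> undefined = undefined
((a -> a) -> a) -> a = undefined -> undefined = undefined
a | (((a -> a) -> a) -> a) = undefined | undefined = undefined
~(a | (((a -> a) -> a) -> a)) = ~undefined = undefined
undefined ∉ {True}.

No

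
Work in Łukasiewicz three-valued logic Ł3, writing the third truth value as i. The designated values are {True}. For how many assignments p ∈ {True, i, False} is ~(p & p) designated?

1

p=True: False ·
p=i: i ·
p=False: True ✓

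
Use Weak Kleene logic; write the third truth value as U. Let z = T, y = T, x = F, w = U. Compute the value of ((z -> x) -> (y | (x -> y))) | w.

z -> x = T -> F = F
x -> y = F -> T = T
y | (x -> y) = T | T = T
(z -> x) -> (y | (x -> y)) = F -> T = T
((z -> x) -> (y | (x -> y))) | w = T | U = U

U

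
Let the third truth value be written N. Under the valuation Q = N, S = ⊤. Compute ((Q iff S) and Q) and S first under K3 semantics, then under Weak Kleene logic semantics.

N; N

In K3: Q iff S = N iff ⊤ = N
(Q iff S) and Q = N and N = N
((Q iff S) and Q) and S = N and ⊤ = N
In Weak Kleene logic: Q iff S = N iff ⊤ = N
(Q iff S) and Q = N and N = N
((Q iff S) and Q) and S = N and ⊤ = N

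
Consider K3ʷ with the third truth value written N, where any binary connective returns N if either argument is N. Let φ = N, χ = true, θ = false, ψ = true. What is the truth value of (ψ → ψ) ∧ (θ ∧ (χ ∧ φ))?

ψ → ψ = true → true = true
χ ∧ φ = true ∧ N = N
θ ∧ (χ ∧ φ) = false ∧ N = N
(ψ → ψ) ∧ (θ ∧ (χ ∧ φ)) = true ∧ N = N

N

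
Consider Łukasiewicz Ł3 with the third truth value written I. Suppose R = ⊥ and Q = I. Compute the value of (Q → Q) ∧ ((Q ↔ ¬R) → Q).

Q → Q = I → I = ⊤  [min(1, 1−½+½)]
¬R = ¬⊥ = ⊤
Q ↔ ¬R = I ↔ ⊤ = I
(Q ↔ ¬R) → Q = I → I = ⊤
(Q → Q) ∧ ((Q ↔ ¬R) → Q) = ⊤ ∧ ⊤ = ⊤

⊤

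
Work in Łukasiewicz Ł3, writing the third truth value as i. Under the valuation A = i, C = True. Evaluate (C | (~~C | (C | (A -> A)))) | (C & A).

~C = ~True = False
~~C = ~False = True
A -> A = i -> i = True
C | (A -> A) = True | True = True
~~C | (C | (A -> A)) = True | True = True
C | (~~C | (C | (A -> A))) = True | True = True
C & A = True & i = i
(C | (~~C | (C | (A -> A)))) | (C & A) = True | i = True

True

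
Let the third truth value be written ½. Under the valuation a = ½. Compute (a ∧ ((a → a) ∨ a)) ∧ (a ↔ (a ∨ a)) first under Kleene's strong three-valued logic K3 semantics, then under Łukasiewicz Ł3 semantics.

In Kleene's strong three-valued logic K3: a → a = ½ → ½ = ½
(a → a) ∨ a = ½ ∨ ½ = ½
a ∧ ((a → a) ∨ a) = ½ ∧ ½ = ½
a ∨ a = ½ ∨ ½ = ½
a ↔ (a ∨ a) = ½ ↔ ½ = ½
(a ∧ ((a → a) ∨ a)) ∧ (a ↔ (a ∨ a)) = ½ ∧ ½ = ½
In Łukasiewicz Ł3: a → a = ½ → ½ = True  [min(1, 1−½+½)]
(a → a) ∨ a = True ∨ ½ = True
a ∧ ((a → a) ∨ a) = ½ ∧ True = ½
a ∨ a = ½ ∨ ½ = ½
a ↔ (a ∨ a) = ½ ↔ ½ = True
(a ∧ ((a → a) ∨ a)) ∧ (a ↔ (a ∨ a)) = ½ ∧ True = ½

½; ½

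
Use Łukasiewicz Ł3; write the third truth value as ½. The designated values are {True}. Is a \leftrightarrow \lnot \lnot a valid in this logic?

Yes

Every assignment of a over {True, ½, False} gives a value in {True}.
In particular, with a=½: a \leftrightarrow \lnot \lnot a = True.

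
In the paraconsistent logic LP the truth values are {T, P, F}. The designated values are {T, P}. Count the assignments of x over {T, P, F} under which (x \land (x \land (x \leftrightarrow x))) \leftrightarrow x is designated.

x=T: T ✓
x=P: P ✓
x=F: T ✓

3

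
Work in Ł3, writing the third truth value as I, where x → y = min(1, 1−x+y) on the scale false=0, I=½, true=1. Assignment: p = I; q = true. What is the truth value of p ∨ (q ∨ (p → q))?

true

p → q = I → true = true  [min(1, 1−½+1)]
q ∨ (p → q) = true ∨ true = true
p ∨ (q ∨ (p → q)) = I ∨ true = true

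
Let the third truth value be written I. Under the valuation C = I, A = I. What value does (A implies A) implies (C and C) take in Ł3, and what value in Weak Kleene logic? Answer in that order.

I; I

In Ł3: A implies A = I implies I = true
C and C = I and I = I
(A implies A) implies (C and C) = true implies I = I
In Weak Kleene logic: A implies A = I implies I = I
C and C = I and I = I
(A implies A) implies (C and C) = I implies I = I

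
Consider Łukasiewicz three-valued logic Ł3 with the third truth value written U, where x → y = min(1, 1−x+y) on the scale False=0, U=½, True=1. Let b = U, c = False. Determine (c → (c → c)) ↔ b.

c → c = False → False = True
c → (c → c) = False → True = True
(c → (c → c)) ↔ b = True ↔ U = U

U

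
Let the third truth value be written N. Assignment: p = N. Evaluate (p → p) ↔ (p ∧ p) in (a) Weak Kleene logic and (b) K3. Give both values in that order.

N; N

In Weak Kleene logic: p → p = N → N = N
p ∧ p = N ∧ N = N
(p → p) ↔ (p ∧ p) = N ↔ N = N
In K3: p → p = N → N = N
p ∧ p = N ∧ N = N
(p → p) ↔ (p ∧ p) = N ↔ N = N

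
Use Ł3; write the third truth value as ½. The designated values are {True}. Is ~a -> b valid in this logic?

No

Countermodel: a=½, b=False gives ½, which is not designated.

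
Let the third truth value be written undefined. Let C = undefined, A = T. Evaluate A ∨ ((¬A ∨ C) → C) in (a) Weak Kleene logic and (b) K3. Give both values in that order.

undefined; T

In Weak Kleene logic: ¬A = ¬T = F
¬A ∨ C = F ∨ undefined = undefined
(¬A ∨ C) → C = undefined → undefined = undefined  [any arg is the third value ⇒ result is the third value]
A ∨ ((¬A ∨ C) → C) = T ∨ undefined = undefined
In K3: ¬A = ¬T = F
¬A ∨ C = F ∨ undefined = undefined
(¬A ∨ C) → C = undefined → undefined = undefined  [¬undefined ∨ undefined]
A ∨ ((¬A ∨ C) → C) = T ∨ undefined = T
They differ because Weak Kleene logic and K3 treat undefined differently under the binary connectives.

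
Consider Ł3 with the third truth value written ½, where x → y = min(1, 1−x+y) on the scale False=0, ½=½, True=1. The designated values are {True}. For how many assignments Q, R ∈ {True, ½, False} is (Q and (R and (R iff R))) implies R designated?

9

Of the 9 assignments, 9 give a value in {True}.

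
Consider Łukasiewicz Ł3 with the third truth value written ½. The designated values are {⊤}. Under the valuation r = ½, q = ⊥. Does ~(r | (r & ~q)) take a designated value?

No

~q = ~⊥ = ⊤
r & ~q = ½ & ⊤ = ½
r | (r & ~q) = ½ | ½ = ½
~(r | (r & ~q)) = ~½ = ½
½ ∉ {⊤}.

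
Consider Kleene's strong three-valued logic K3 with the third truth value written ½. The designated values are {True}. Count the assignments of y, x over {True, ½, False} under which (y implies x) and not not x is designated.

Designated under: (y=True, x=True); (y=½, x=True); (y=False, x=True).

3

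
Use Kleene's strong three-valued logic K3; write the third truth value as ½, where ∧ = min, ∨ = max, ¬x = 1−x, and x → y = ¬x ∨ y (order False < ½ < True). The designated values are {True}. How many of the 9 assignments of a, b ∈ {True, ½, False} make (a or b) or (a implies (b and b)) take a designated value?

7

Of the 9 assignments, 7 give a value in {True}.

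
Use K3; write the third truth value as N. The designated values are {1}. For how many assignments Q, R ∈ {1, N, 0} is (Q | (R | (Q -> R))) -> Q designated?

Designated under: (Q=1, R=1); (Q=1, R=N); (Q=1, R=0).

3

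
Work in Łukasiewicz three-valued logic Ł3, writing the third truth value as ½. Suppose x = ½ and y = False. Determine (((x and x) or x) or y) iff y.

x and x = ½ and ½ = ½
(x and x) or x = ½ or ½ = ½
((x and x) or x) or y = ½ or False = ½
(((x and x) or x) or y) iff y = ½ iff False = ½  [1 − |½−0|]

½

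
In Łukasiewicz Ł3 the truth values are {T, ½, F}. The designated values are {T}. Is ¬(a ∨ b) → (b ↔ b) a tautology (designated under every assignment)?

Yes

Every assignment of a, b over {T, ½, F} gives a value in {T}.
In particular, with a=½, b=½: ¬(a ∨ b) → (b ↔ b) = T.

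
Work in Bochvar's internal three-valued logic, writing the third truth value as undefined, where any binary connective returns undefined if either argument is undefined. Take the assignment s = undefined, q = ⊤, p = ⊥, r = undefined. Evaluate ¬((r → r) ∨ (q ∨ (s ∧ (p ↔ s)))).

r → r = undefined → undefined = undefined  [any arg is the third value ⇒ result is the third value]
p ↔ s = ⊥ ↔ undefined = undefined
s ∧ (p ↔ s) = undefined ∧ undefined = undefined
q ∨ (s ∧ (p ↔ s)) = ⊤ ∨ undefined = undefined
(r → r) ∨ (q ∨ (s ∧ (p ↔ s))) = undefined ∨ undefined = undefined
¬((r → r) ∨ (q ∨ (s ∧ (p ↔ s)))) = ¬undefined = undefined

undefined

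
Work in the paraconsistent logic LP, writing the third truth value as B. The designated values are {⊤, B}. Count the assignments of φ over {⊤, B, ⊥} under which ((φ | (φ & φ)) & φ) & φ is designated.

φ=⊤: ⊤ ✓
φ=B: B ✓
φ=⊥: ⊥ ·

2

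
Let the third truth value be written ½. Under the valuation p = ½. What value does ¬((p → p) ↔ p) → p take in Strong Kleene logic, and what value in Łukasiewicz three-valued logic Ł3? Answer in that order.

½; 1

In Strong Kleene logic: p → p = ½ → ½ = ½  [¬½ ∨ ½]
(p → p) ↔ p = ½ ↔ ½ = ½
¬((p → p) ↔ p) = ¬½ = ½
¬((p → p) ↔ p) → p = ½ → ½ = ½
In Łukasiewicz three-valued logic Ł3: p → p = ½ → ½ = 1  [min(1, 1−½+½)]
(p → p) ↔ p = 1 ↔ ½ = ½
¬((p → p) ↔ p) = ¬½ = ½
¬((p → p) ↔ p) → p = ½ → ½ = 1
They differ because Strong Kleene logic and Łukasiewicz three-valued logic Ł3 treat ½ differently under implication.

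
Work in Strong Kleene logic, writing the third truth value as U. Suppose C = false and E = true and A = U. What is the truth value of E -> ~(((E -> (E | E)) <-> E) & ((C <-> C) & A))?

E | E = true | true = true
E -> (E | E) = true -> true = true
(E -> (E | E)) <-> E = true <-> true = true
C <-> C = false <-> false = true
(C <-> C) & A = true & U = U
((E -> (E | E)) <-> E) & ((C <-> C) & A) = true & U = U
~(((E -> (E | E)) <-> E) & ((C <-> C) & A)) = ~U = U
E -> ~(((E -> (E | E)) <-> E) & ((C <-> C) & A)) = true -> U = U  [~true | U]

U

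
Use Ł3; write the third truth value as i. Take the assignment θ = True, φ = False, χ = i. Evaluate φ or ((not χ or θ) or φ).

True

not χ = not i = i
not χ or θ = i or True = True
(not χ or θ) or φ = True or False = True
φ or ((not χ or θ) or φ) = False or True = True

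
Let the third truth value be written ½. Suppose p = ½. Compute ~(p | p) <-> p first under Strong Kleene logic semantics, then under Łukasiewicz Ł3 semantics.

In Strong Kleene logic: p | p = ½ | ½ = ½
~(p | p) = ~½ = ½
~(p | p) <-> p = ½ <-> ½ = ½
In Łukasiewicz Ł3: p | p = ½ | ½ = ½
~(p | p) = ~½ = ½
~(p | p) <-> p = ½ <-> ½ = 1  [1 − |½−½|]
They differ because Strong Kleene logic and Łukasiewicz Ł3 treat ½ differently under implication.

½; 1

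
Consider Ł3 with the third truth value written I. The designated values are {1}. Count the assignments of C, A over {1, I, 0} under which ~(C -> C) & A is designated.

Of the 9 assignments, 0 give a value in {1}.

0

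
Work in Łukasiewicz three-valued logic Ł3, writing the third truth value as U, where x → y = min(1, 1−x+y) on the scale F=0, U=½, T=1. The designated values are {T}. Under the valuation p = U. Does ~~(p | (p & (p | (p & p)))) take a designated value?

p & p = U & U = U
p | (p & p) = U | U = U
p & (p | (p & p)) = U & U = U
p | (p & (p | (p & p))) = U | U = U
~(p | (p & (p | (p & p)))) = ~U = U
~~(p | (p & (p | (p & p)))) = ~U = U
U ∉ {T}.

No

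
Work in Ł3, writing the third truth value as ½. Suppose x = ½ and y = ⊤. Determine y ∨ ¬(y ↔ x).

y ↔ x = ⊤ ↔ ½ = ½
¬(y ↔ x) = ¬½ = ½
y ∨ ¬(y ↔ x) = ⊤ ∨ ½ = ⊤

⊤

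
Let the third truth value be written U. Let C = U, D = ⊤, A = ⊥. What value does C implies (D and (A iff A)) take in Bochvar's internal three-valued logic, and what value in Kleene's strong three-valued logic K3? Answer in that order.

U; ⊤

In Bochvar's internal three-valued logic: A iff A = ⊥ iff ⊥ = ⊤
D and (A iff A) = ⊤ and ⊤ = ⊤
C implies (D and (A iff A)) = U implies ⊤ = U
In Kleene's strong three-valued logic K3: A iff A = ⊥ iff ⊥ = ⊤
D and (A iff A) = ⊤ and ⊤ = ⊤
C implies (D and (A iff A)) = U implies ⊤ = ⊤
They differ because Bochvar's internal three-valued logic and Kleene's strong three-valued logic K3 treat U differently under the binary connectives.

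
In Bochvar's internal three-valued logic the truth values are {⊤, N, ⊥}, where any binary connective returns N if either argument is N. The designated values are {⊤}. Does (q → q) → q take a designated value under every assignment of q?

No

Countermodel: q=N gives N, which is not designated.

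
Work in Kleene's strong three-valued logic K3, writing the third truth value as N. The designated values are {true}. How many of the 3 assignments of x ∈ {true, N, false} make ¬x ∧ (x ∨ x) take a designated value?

0

x=true: false ·
x=N: N ·
x=false: false ·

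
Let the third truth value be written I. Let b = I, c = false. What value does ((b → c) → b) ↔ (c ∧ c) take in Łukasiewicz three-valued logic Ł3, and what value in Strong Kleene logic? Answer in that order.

false; I

In Łukasiewicz three-valued logic Ł3: b → c = I → false = I  [min(1, 1−½+0)]
(b → c) → b = I → I = true
c ∧ c = false ∧ false = false
((b → c) → b) ↔ (c ∧ c) = true ↔ false = false
In Strong Kleene logic: b → c = I → false = I
(b → c) → b = I → I = I
c ∧ c = false ∧ false = false
((b → c) → b) ↔ (c ∧ c) = I ↔ false = I
They differ because Łukasiewicz three-valued logic Ł3 and Strong Kleene logic treat I differently under implication.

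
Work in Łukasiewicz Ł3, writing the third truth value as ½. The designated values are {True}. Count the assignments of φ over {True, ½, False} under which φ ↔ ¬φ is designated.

1

φ=True: False ·
φ=½: True ✓
φ=False: False ·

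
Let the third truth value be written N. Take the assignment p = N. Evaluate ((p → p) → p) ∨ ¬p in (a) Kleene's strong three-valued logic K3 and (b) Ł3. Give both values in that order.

N; N

In Kleene's strong three-valued logic K3: p → p = N → N = N  [¬N ∨ N]
(p → p) → p = N → N = N
¬p = ¬N = N
((p → p) → p) ∨ ¬p = N ∨ N = N
In Ł3: p → p = N → N = ⊤
(p → p) → p = ⊤ → N = N
¬p = ¬N = N
((p → p) → p) ∨ ¬p = N ∨ N = N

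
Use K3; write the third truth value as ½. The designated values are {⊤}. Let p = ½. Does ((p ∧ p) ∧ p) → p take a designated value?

p ∧ p = ½ ∧ ½ = ½
(p ∧ p) ∧ p = ½ ∧ ½ = ½
((p ∧ p) ∧ p) → p = ½ → ½ = ½  [¬½ ∨ ½]
½ ∉ {⊤}.

No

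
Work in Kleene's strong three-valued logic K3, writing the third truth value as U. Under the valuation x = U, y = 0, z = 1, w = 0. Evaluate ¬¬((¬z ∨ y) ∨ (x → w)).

U

¬z = ¬1 = 0
¬z ∨ y = 0 ∨ 0 = 0
x → w = U → 0 = U  [¬U ∨ 0]
(¬z ∨ y) ∨ (x → w) = 0 ∨ U = U
¬((¬z ∨ y) ∨ (x → w)) = ¬U = U
¬¬((¬z ∨ y) ∨ (x → w)) = ¬U = U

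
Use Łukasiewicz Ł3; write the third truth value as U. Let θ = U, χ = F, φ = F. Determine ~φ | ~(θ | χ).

T

~φ = ~F = T
θ | χ = U | F = U
~(θ | χ) = ~U = U
~φ | ~(θ | χ) = T | U = T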